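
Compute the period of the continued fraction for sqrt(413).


Run the CF algorithm for sqrt(413).
a_0 = floor(sqrt(413)) = 20; set m_0=0, q_0=1.
Recurrence: m' = q*a - m,  q' = (d - m'^2)/q,  a' = floor((a_0 + m')/q').
  step 1: m=20, q=13, a=3
  step 2: m=19, q=4, a=9
  step 3: m=17, q=31, a=1
  step 4: m=14, q=7, a=4
  step 5: m=14, q=31, a=1
  step 6: m=17, q=4, a=9
  step 7: m=19, q=13, a=3
  step 8: m=20, q=1, a=40
a_8 = 2*a_0 = 40, so the period closes here.
sqrt(413) = [20; 3, 9, 1, 4, 1, 9, 3, 40]
Period length = 8

8


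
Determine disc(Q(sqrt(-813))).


For K = Q(sqrt(d)) with d squarefree: disc(K) = d if d = 1 mod 4, and disc(K) = 4d if d = 2 or 3 mod 4.
Here d = -813, and d mod 4 = 3.
d = 3 mod 4, not 1 (O_K = Z[sqrt(d)]), so disc(K) = 4d = 4 * (-813) = -3252

-3252


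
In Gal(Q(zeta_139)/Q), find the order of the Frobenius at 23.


The Frobenius at p in Gal(Q(zeta_n)/Q) = (Z/nZ)* is the class of p, so its order is ord_139(23), the smallest k >= 1 with 23^k = 1 mod 139.
n = 139 = 139, phi(139) = 138; the order divides phi(n).
Divisors of 138: 1, 2, 3, 6, 23, 46, 69, 138
Repeated squaring mod 139: 23^1 = 23, 23^2 = 112, 23^4 = 34, 23^8 = 44, 23^16 = 129, 23^32 = 100, 23^64 = 131, 23^128 = 64
Test divisors in increasing order:
  k=1: 23^1 = 23 mod 139
  k=2: 23^2 = 112 mod 139
  k=3: 23^3 = 112 * 23 = 74 mod 139
  k=6: 23^6 = 34 * 112 = 55 mod 139
  k=23: 23^23 = 129 * 34 * 112 * 23 = 138 mod 139
  k=46: 23^46 = 100 * 44 * 34 * 112 = 1 mod 139  <- first divisor giving 1
Order = 46

46


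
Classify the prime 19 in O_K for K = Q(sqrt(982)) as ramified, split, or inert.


K = Q(sqrt(982)). Since d mod 4 = 2, disc(K) = 3928.
Check p | disc: 3928 mod 19 = 14.
p does not divide disc. Compute Legendre symbol (d/p):
13^((19-1)/2) mod 19 = -1
(d/p) = -1, so p is inert: (p) stays prime with e=1, f=2, g=1.
Therefore p is inert.

inert


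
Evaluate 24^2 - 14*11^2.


x^2 - d*y^2
= 24^2 - 14*11^2
= 576 - 1694
= -1118

-1118


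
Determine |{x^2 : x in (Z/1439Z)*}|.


For prime p, the number of non-zero quadratic residues is (p-1)/2.
= (1439-1)/2
= 719

719


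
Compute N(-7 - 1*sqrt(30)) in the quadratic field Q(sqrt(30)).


N(a + b*sqrt(d)) = a^2 - d*b^2
= (-7)^2 - (30)*(-1)^2
= 49 - 30
= 19

19


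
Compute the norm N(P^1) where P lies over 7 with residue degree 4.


N(P^a) = p^(a*f)
= 7^(1*4)
= 7^4
= 2401

2401


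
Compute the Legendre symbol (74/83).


p = 83 is prime, so compute (74/83) with the reciprocity algorithm (Jacobi-symbol steps: pull out 2s via (2/n), flip via reciprocity, reduce):
  pull out 2: (2/83) = -1  (since 83 mod 8 = 3)
  reciprocity: (37/83) -> +(83/37)
  reduce: (9/37)
  reciprocity: (9/37) -> +(37/9)
  reduce: (1/9)
  (1/9) = 1
Product of signs = -1
(74/83) = -1

-1


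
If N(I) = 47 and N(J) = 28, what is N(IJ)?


N(IJ) = N(I) * N(J)
= 47 * 28
= 1316

1316


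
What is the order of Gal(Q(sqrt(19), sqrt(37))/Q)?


The 2 square roots of distinct primes are multiplicatively independent over Q,
so [K:Q] = 2^2 and Gal(K/Q) is isomorphic to (Z/2Z)^2.
|Gal| = 2^2 = 4

4


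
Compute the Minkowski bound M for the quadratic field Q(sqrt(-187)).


d = -187, d mod 4 = 1, so disc(K) = d = -187; |disc(K)| = 187
Imaginary quadratic field, so n = 2, s = r2 = 1, r1 = 0
M = (n!/n^n) * (4/pi)^s * sqrt(|disc(K)|) = (2!/2^2) * (4/pi)^1 * sqrt(187)
= 0.5 * 1.273240 * 13.674794
= 8.7056

8.7056


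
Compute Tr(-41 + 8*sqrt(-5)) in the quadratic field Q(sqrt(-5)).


Tr(a + b*sqrt(d)) = (a + b*sqrt(d)) + (a - b*sqrt(d)) = 2a
= 2 * (-41)
= -82

-82


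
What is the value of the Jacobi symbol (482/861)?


Compute (482/861) via quadratic reciprocity:
  pull out 2: (2/861) = -1  (since 861 mod 8 = 5)
  reciprocity: (241/861) -> +(861/241)
  reduce: (138/241)
  pull out 2: (2/241) = +1  (since 241 mod 8 = 1)
  reciprocity: (69/241) -> +(241/69)
  reduce: (34/69)
  pull out 2: (2/69) = -1  (since 69 mod 8 = 5)
  reciprocity: (17/69) -> +(69/17)
  reduce: (1/17)
  (1/17) = 1
Product of signs = 1

1


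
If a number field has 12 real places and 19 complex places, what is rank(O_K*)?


By Dirichlet's unit theorem:
rank = r1 + r2 - 1
= 12 + 19 - 1
= 30

30


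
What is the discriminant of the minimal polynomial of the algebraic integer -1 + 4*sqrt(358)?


The element -1 + 4*sqrt(358) has minimal polynomial:
x^2 + 2*x - 5727
Discriminant = (2)^2 - 4*(-5727)
= 4 + 22908
= 22912

22912


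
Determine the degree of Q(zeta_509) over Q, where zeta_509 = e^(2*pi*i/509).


The degree equals Euler's totient phi(509).
509 = 509
phi(509) = 508

508


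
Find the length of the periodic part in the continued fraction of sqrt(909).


Run the CF algorithm for sqrt(909).
a_0 = floor(sqrt(909)) = 30; set m_0=0, q_0=1.
Recurrence: m' = q*a - m,  q' = (d - m'^2)/q,  a' = floor((a_0 + m')/q').
  step 1: m=30, q=9, a=6
  step 2: m=24, q=37, a=1
  step 3: m=13, q=20, a=2
  step 4: m=27, q=9, a=6
  step 5: m=27, q=20, a=2
  step 6: m=13, q=37, a=1
  step 7: m=24, q=9, a=6
  step 8: m=30, q=1, a=60
a_8 = 2*a_0 = 60, so the period closes here.
sqrt(909) = [30; 6, 1, 2, 6, 2, 1, 6, 60]
Period length = 8

8


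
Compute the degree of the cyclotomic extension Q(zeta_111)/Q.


The degree equals Euler's totient phi(111).
111 = 3 * 37
phi(111) = 72

72


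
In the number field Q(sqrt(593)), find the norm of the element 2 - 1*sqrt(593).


N(a + b*sqrt(d)) = a^2 - d*b^2
= (2)^2 - (593)*(-1)^2
= 4 - 593
= -589

-589


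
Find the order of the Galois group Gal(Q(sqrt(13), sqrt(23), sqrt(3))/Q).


The 3 square roots of distinct primes are multiplicatively independent over Q,
so [K:Q] = 2^3 and Gal(K/Q) is isomorphic to (Z/2Z)^3.
|Gal| = 2^3 = 8

8


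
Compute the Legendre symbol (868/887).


p = 887 is prime, so compute (868/887) with the reciprocity algorithm (Jacobi-symbol steps: pull out 2s via (2/n), flip via reciprocity, reduce):
  pull out 2: (2/887) = +1  (since 887 mod 8 = 7)
  pull out 2: (2/887) = +1  (since 887 mod 8 = 7)
  reciprocity: (217/887) -> +(887/217)
  reduce: (19/217)
  reciprocity: (19/217) -> +(217/19)
  reduce: (8/19)
  pull out 2: (2/19) = -1  (since 19 mod 8 = 3)
  pull out 2: (2/19) = -1  (since 19 mod 8 = 3)
  pull out 2: (2/19) = -1  (since 19 mod 8 = 3)
  (1/19) = 1
Product of signs = -1
(868/887) = -1

-1


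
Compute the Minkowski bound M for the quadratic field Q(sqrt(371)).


d = 371, d mod 4 = 3, so disc(K) = 4d = 1484; |disc(K)| = 1484
Real quadratic field, so n = 2, s = r2 = 0, r1 = 2
M = (n!/n^n) * (4/pi)^s * sqrt(|disc(K)|) = (2!/2^2) * (4/pi)^0 * sqrt(1484)
= 0.5 * 1.000000 * 38.522721
= 19.2614

19.2614


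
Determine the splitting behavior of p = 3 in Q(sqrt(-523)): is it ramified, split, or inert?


K = Q(sqrt(-523)). Since d mod 4 = 1, disc(K) = -523.
Check p | disc: -523 mod 3 = 2.
p does not divide disc. Compute Legendre symbol (d/p):
2^((3-1)/2) mod 3 = -1
(d/p) = -1, so p is inert: (p) stays prime with e=1, f=2, g=1.
Therefore p is inert.

inert


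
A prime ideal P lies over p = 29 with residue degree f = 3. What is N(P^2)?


N(P^a) = p^(a*f)
= 29^(2*3)
= 29^6
= 594823321

594823321


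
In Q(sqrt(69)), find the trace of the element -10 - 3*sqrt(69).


Tr(a + b*sqrt(d)) = (a + b*sqrt(d)) + (a - b*sqrt(d)) = 2a
= 2 * (-10)
= -20

-20


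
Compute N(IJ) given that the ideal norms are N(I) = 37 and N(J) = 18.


N(IJ) = N(I) * N(J)
= 37 * 18
= 666

666


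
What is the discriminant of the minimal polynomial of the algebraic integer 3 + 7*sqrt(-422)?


The element 3 + 7*sqrt(-422) has minimal polynomial:
x^2 - 6*x + 20687
Discriminant = (-6)^2 - 4*(20687)
= 36 - 82748
= -82712

-82712


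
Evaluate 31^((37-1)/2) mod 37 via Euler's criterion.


p = 37 is prime and the exponent is (p-1)/2 = 18, so by Euler's criterion 31^18 = (31/37) = +1 or -1 mod 37.
Compute by square-and-multiply:
  18 = 16 + 2 (binary 10010)
  Repeated squaring mod 37: 31^1 = 31, 31^2 = 36, 31^4 = 1, 31^8 = 1, 31^16 = 1
  31^18 = 31^16 * 31^2 = 1 * 36 mod 37
    1 * 36 = 36 = 36 mod 37
  31^18 = 36 mod 37
Result 36 = p - 1 = -1 mod 37: 31 is a quadratic non-residue mod 37. As a residue in [0, p-1] the value is 36.
31^18 mod 37 = 36

36


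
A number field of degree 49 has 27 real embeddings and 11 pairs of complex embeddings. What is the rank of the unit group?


By Dirichlet's unit theorem:
rank = r1 + r2 - 1
= 27 + 11 - 1
= 37

37


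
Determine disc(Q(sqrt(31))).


For K = Q(sqrt(d)) with d squarefree: disc(K) = d if d = 1 mod 4, and disc(K) = 4d if d = 2 or 3 mod 4.
Here d = 31, and d mod 4 = 3.
d = 3 mod 4, not 1 (O_K = Z[sqrt(d)]), so disc(K) = 4d = 4 * (31) = 124

124


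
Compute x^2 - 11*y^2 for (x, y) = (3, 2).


x^2 - d*y^2
= 3^2 - 11*2^2
= 9 - 44
= -35

-35


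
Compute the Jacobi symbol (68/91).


Compute (68/91) via quadratic reciprocity:
  pull out 2: (2/91) = -1  (since 91 mod 8 = 3)
  pull out 2: (2/91) = -1  (since 91 mod 8 = 3)
  reciprocity: (17/91) -> +(91/17)
  reduce: (6/17)
  pull out 2: (2/17) = +1  (since 17 mod 8 = 1)
  reciprocity: (3/17) -> +(17/3)
  reduce: (2/3)
  pull out 2: (2/3) = -1  (since 3 mod 8 = 3)
  (1/3) = 1
Product of signs = -1

-1


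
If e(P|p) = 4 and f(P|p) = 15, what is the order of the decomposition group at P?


|D_P| = e * f
= 4 * 15
= 60

60


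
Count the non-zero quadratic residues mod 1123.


For prime p, the number of non-zero quadratic residues is (p-1)/2.
= (1123-1)/2
= 561

561


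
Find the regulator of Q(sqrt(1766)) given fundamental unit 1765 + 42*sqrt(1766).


epsilon = 1765 + 42*sqrt(1766)
= 3529.9997
R = ln(3529.9997)
= 8.1691

8.1691


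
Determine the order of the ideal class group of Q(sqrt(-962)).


K = Q(sqrt(-962)). d mod 4 = 2, so D = disc(K) = 4d = -3848
h(K) equals the number of primitive reduced positive-definite forms (a, b, c) = a*x^2 + b*x*y + c*y^2 with b^2 - 4ac = D,
where reduced means |b| <= a <= c, with b >= 0 whenever |b| = a or a = c, and primitive means gcd(a, b, c) = 1.
Reduced forces 3a^2 <= |D| = 3848, so 1 <= a <= 35; b must have the parity of D, and c = (b^2 - D)/(4a) must be an integer >= a.
Enumerate a = 1..35, b in [-a, a]:
  a=1: (1, 0, 962)  [1]
  a=2: (2, 0, 481)  [1]
  a=3: (3, -2, 321), (3, 2, 321)  [2]
  a=4..5: none
  a=6: (6, -4, 161), (6, 4, 161)  [2]
  a=7: (7, -4, 138), (7, 4, 138)  [2]
  a=8: none
  a=9: (9, -2, 107), (9, 2, 107)  [2]
  a=10..12: none
  a=13: (13, 0, 74)  [1]
  a=14: (14, -4, 69), (14, 4, 69)  [2]
  a=15..17: none
  a=18: (18, -16, 57), (18, 16, 57)  [2]
  a=19: (19, -16, 54), (19, 16, 54)  [2]
  a=20: none
  a=21: (21, -10, 47), (21, -4, 46), (21, 4, 46), (21, 10, 47)  [4]
  a=22: none
  a=23: (23, -4, 42), (23, 4, 42)  [2]
  a=24..25: none
  a=26: (26, 0, 37)  [1]
  a=27: (27, -16, 38), (27, 16, 38)  [2]
  a=28: none
  a=29: (29, -26, 39), (29, 26, 39)  [2]
  a=30..35: none
Total reduced forms: 1 + 1 + 2 + 2 + 2 + 2 + 1 + 2 + 2 + 2 + 4 + 2 + 1 + 2 + 2 = 28
h = 28

28


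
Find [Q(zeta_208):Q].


The degree equals Euler's totient phi(208).
208 = 2^4 * 13
phi(208) = 96

96


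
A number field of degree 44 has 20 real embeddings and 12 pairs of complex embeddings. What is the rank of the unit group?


By Dirichlet's unit theorem:
rank = r1 + r2 - 1
= 20 + 12 - 1
= 31

31


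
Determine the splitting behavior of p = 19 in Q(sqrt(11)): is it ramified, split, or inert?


K = Q(sqrt(11)). Since d mod 4 = 3, disc(K) = 44.
Check p | disc: 44 mod 19 = 6.
p does not divide disc. Compute Legendre symbol (d/p):
11^((19-1)/2) mod 19 = 1
(d/p) = 1, so p splits: (p) = P*P' with e=1, f=1, g=2.
Therefore p is split.

split


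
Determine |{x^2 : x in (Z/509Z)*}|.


For prime p, the number of non-zero quadratic residues is (p-1)/2.
= (509-1)/2
= 254

254


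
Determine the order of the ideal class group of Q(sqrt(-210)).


K = Q(sqrt(-210)). d mod 4 = 2, so D = disc(K) = 4d = -840
h(K) equals the number of primitive reduced positive-definite forms (a, b, c) = a*x^2 + b*x*y + c*y^2 with b^2 - 4ac = D,
where reduced means |b| <= a <= c, with b >= 0 whenever |b| = a or a = c, and primitive means gcd(a, b, c) = 1.
Reduced forces 3a^2 <= |D| = 840, so 1 <= a <= 16; b must have the parity of D, and c = (b^2 - D)/(4a) must be an integer >= a.
Enumerate a = 1..16, b in [-a, a]:
  a=1: (1, 0, 210)  [1]
  a=2: (2, 0, 105)  [1]
  a=3: (3, 0, 70)  [1]
  a=4: none
  a=5: (5, 0, 42)  [1]
  a=6: (6, 0, 35)  [1]
  a=7: (7, 0, 30)  [1]
  a=8..9: none
  a=10: (10, 0, 21)  [1]
  a=11..13: none
  a=14: (14, 0, 15)  [1]
  a=15..16: none
Total reduced forms: 1 + 1 + 1 + 1 + 1 + 1 + 1 + 1 = 8
h = 8

8


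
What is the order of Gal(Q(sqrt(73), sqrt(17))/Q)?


The 2 square roots of distinct primes are multiplicatively independent over Q,
so [K:Q] = 2^2 and Gal(K/Q) is isomorphic to (Z/2Z)^2.
|Gal| = 2^2 = 4

4


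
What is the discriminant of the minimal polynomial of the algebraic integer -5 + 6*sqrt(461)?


The element -5 + 6*sqrt(461) has minimal polynomial:
x^2 + 10*x - 16571
Discriminant = (10)^2 - 4*(-16571)
= 100 + 66284
= 66384

66384


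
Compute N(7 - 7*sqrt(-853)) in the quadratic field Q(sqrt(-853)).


N(a + b*sqrt(d)) = a^2 - d*b^2
= (7)^2 - (-853)*(-7)^2
= 49 + 41797
= 41846

41846


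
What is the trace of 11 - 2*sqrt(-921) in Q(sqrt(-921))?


Tr(a + b*sqrt(d)) = (a + b*sqrt(d)) + (a - b*sqrt(d)) = 2a
= 2 * (11)
= 22

22


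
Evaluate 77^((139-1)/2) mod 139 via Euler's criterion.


p = 139 is prime and the exponent is (p-1)/2 = 69, so by Euler's criterion 77^69 = (77/139) = +1 or -1 mod 139.
Compute by square-and-multiply:
  69 = 64 + 4 + 1 (binary 1000101)
  Repeated squaring mod 139: 77^1 = 77, 77^2 = 91, 77^4 = 80, 77^8 = 6, 77^16 = 36, 77^32 = 45, 77^64 = 79
  77^69 = 77^64 * 77^4 * 77^1 = 79 * 80 * 77 mod 139
    79 * 80 = 6320 = 65 mod 139
    65 * 77 = 5005 = 1 mod 139
  77^69 = 1 mod 139
Result 1: 77 is a quadratic residue mod 139.
77^69 mod 139 = 1

1


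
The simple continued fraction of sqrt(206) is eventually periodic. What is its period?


Run the CF algorithm for sqrt(206).
a_0 = floor(sqrt(206)) = 14; set m_0=0, q_0=1.
Recurrence: m' = q*a - m,  q' = (d - m'^2)/q,  a' = floor((a_0 + m')/q').
  step 1: m=14, q=10, a=2
  step 2: m=6, q=17, a=1
  step 3: m=11, q=5, a=5
  step 4: m=14, q=2, a=14
  step 5: m=14, q=5, a=5
  step 6: m=11, q=17, a=1
  step 7: m=6, q=10, a=2
  step 8: m=14, q=1, a=28
a_8 = 2*a_0 = 28, so the period closes here.
sqrt(206) = [14; 2, 1, 5, 14, 5, 1, 2, 28]
Period length = 8

8


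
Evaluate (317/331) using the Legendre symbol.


p = 331 is prime, so compute (317/331) with the reciprocity algorithm (Jacobi-symbol steps: pull out 2s via (2/n), flip via reciprocity, reduce):
  reciprocity: (317/331) -> +(331/317)
  reduce: (14/317)
  pull out 2: (2/317) = -1  (since 317 mod 8 = 5)
  reciprocity: (7/317) -> +(317/7)
  reduce: (2/7)
  pull out 2: (2/7) = +1  (since 7 mod 8 = 7)
  (1/7) = 1
Product of signs = -1
(317/331) = -1

-1


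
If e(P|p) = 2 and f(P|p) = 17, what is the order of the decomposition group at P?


|D_P| = e * f
= 2 * 17
= 34

34


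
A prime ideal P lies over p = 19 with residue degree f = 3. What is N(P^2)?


N(P^a) = p^(a*f)
= 19^(2*3)
= 19^6
= 47045881

47045881


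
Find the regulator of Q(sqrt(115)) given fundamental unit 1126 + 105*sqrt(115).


epsilon = 1126 + 105*sqrt(115)
= 2251.9996
R = ln(2251.9996)
= 7.7196

7.7196


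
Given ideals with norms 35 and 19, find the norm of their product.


N(IJ) = N(I) * N(J)
= 35 * 19
= 665

665


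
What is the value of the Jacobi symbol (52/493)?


Compute (52/493) via quadratic reciprocity:
  pull out 2: (2/493) = -1  (since 493 mod 8 = 5)
  pull out 2: (2/493) = -1  (since 493 mod 8 = 5)
  reciprocity: (13/493) -> +(493/13)
  reduce: (12/13)
  pull out 2: (2/13) = -1  (since 13 mod 8 = 5)
  pull out 2: (2/13) = -1  (since 13 mod 8 = 5)
  reciprocity: (3/13) -> +(13/3)
  reduce: (1/3)
  (1/3) = 1
Product of signs = 1

1


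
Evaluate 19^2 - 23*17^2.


x^2 - d*y^2
= 19^2 - 23*17^2
= 361 - 6647
= -6286

-6286


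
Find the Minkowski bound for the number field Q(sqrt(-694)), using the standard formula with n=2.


d = -694, d mod 4 = 2, so disc(K) = 4d = -2776; |disc(K)| = 2776
Imaginary quadratic field, so n = 2, s = r2 = 1, r1 = 0
M = (n!/n^n) * (4/pi)^s * sqrt(|disc(K)|) = (2!/2^2) * (4/pi)^1 * sqrt(2776)
= 0.5 * 1.273240 * 52.687759
= 33.5421

33.5421


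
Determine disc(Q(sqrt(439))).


For K = Q(sqrt(d)) with d squarefree: disc(K) = d if d = 1 mod 4, and disc(K) = 4d if d = 2 or 3 mod 4.
Here d = 439, and d mod 4 = 3.
d = 3 mod 4, not 1 (O_K = Z[sqrt(d)]), so disc(K) = 4d = 4 * (439) = 1756

1756


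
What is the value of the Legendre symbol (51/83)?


p = 83 is prime, so compute (51/83) with the reciprocity algorithm (Jacobi-symbol steps: pull out 2s via (2/n), flip via reciprocity, reduce):
  reciprocity: (51/83) -> -(83/51)
  reduce: (32/51)
  pull out 2: (2/51) = -1  (since 51 mod 8 = 3)
  pull out 2: (2/51) = -1  (since 51 mod 8 = 3)
  pull out 2: (2/51) = -1  (since 51 mod 8 = 3)
  pull out 2: (2/51) = -1  (since 51 mod 8 = 3)
  pull out 2: (2/51) = -1  (since 51 mod 8 = 3)
  (1/51) = 1
Product of signs = 1
(51/83) = 1

1


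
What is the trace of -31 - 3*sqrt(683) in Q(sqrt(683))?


Tr(a + b*sqrt(d)) = (a + b*sqrt(d)) + (a - b*sqrt(d)) = 2a
= 2 * (-31)
= -62

-62


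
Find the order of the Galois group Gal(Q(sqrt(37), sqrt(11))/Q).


The 2 square roots of distinct primes are multiplicatively independent over Q,
so [K:Q] = 2^2 and Gal(K/Q) is isomorphic to (Z/2Z)^2.
|Gal| = 2^2 = 4

4


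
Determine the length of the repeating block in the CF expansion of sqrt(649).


Run the CF algorithm for sqrt(649).
a_0 = floor(sqrt(649)) = 25; set m_0=0, q_0=1.
Recurrence: m' = q*a - m,  q' = (d - m'^2)/q,  a' = floor((a_0 + m')/q').
  step 1: m=25, q=24, a=2
  step 2: m=23, q=5, a=9
  step 3: m=22, q=33, a=1
  step 4: m=11, q=16, a=2
  step 5: m=21, q=13, a=3
  step 6: m=18, q=25, a=1
  step 7: m=7, q=24, a=1
  step 8: m=17, q=15, a=2
  step 9: m=13, q=32, a=1
  step 10: m=19, q=9, a=4
  step 11: m=17, q=40, a=1
  step 12: m=23, q=3, a=16
  step 13: m=25, q=8, a=6
  step 14: m=23, q=15, a=3
  step 15: m=22, q=11, a=4
  step 16: m=22, q=15, a=3
  step 17: m=23, q=8, a=6
  step 18: m=25, q=3, a=16
  step 19: m=23, q=40, a=1
  step 20: m=17, q=9, a=4
  step 21: m=19, q=32, a=1
  step 22: m=13, q=15, a=2
  step 23: m=17, q=24, a=1
  step 24: m=7, q=25, a=1
  step 25: m=18, q=13, a=3
  step 26: m=21, q=16, a=2
  step 27: m=11, q=33, a=1
  step 28: m=22, q=5, a=9
  step 29: m=23, q=24, a=2
  step 30: m=25, q=1, a=50
a_30 = 2*a_0 = 50, so the period closes here.
sqrt(649) = [25; 2, 9, 1, 2, 3, 1, 1, 2, 1, 4, 1, 16, 6, 3, 4, 3, 6, 16, 1, 4, 1, 2, 1, 1, 3, 2, 1, 9, 2, 50]
Period length = 30

30


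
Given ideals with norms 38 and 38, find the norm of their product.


N(IJ) = N(I) * N(J)
= 38 * 38
= 1444

1444


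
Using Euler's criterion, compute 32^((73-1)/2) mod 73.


p = 73 is prime and the exponent is (p-1)/2 = 36, so by Euler's criterion 32^36 = (32/73) = +1 or -1 mod 73.
Compute by square-and-multiply:
  36 = 32 + 4 (binary 100100)
  Repeated squaring mod 73: 32^1 = 32, 32^2 = 2, 32^4 = 4, 32^8 = 16, 32^16 = 37, 32^32 = 55
  32^36 = 32^32 * 32^4 = 55 * 4 mod 73
    55 * 4 = 220 = 1 mod 73
  32^36 = 1 mod 73
Result 1: 32 is a quadratic residue mod 73.
32^36 mod 73 = 1

1


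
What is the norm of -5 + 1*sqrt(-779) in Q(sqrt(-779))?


N(a + b*sqrt(d)) = a^2 - d*b^2
= (-5)^2 - (-779)*(1)^2
= 25 + 779
= 804

804


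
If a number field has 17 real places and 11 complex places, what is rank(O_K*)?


By Dirichlet's unit theorem:
rank = r1 + r2 - 1
= 17 + 11 - 1
= 27

27


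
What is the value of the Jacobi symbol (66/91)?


Compute (66/91) via quadratic reciprocity:
  pull out 2: (2/91) = -1  (since 91 mod 8 = 3)
  reciprocity: (33/91) -> +(91/33)
  reduce: (25/33)
  reciprocity: (25/33) -> +(33/25)
  reduce: (8/25)
  pull out 2: (2/25) = +1  (since 25 mod 8 = 1)
  pull out 2: (2/25) = +1  (since 25 mod 8 = 1)
  pull out 2: (2/25) = +1  (since 25 mod 8 = 1)
  (1/25) = 1
Product of signs = -1

-1


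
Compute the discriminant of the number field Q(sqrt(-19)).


For K = Q(sqrt(d)) with d squarefree: disc(K) = d if d = 1 mod 4, and disc(K) = 4d if d = 2 or 3 mod 4.
Here d = -19, and d mod 4 = 1.
d = 1 mod 4 (O_K = Z[(1+sqrt(d))/2]), so disc(K) = d = -19

-19


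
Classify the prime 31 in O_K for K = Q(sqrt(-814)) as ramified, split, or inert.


K = Q(sqrt(-814)). Since d mod 4 = 2, disc(K) = -3256.
Check p | disc: -3256 mod 31 = 30.
p does not divide disc. Compute Legendre symbol (d/p):
23^((31-1)/2) mod 31 = -1
(d/p) = -1, so p is inert: (p) stays prime with e=1, f=2, g=1.
Therefore p is inert.

inert


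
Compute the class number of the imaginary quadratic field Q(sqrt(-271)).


K = Q(sqrt(-271)). d mod 4 = 1, so D = disc(K) = d = -271
h(K) equals the number of primitive reduced positive-definite forms (a, b, c) = a*x^2 + b*x*y + c*y^2 with b^2 - 4ac = D,
where reduced means |b| <= a <= c, with b >= 0 whenever |b| = a or a = c, and primitive means gcd(a, b, c) = 1.
Reduced forces 3a^2 <= |D| = 271, so 1 <= a <= 9; b must have the parity of D, and c = (b^2 - D)/(4a) must be an integer >= a.
Enumerate a = 1..9, b in [-a, a]:
  a=1: (1, 1, 68)  [1]
  a=2: (2, -1, 34), (2, 1, 34)  [2]
  a=3: none
  a=4: (4, -1, 17), (4, 1, 17)  [2]
  a=5: (5, -3, 14), (5, 3, 14)  [2]
  a=6: none
  a=7: (7, -3, 10), (7, 3, 10)  [2]
  a=8: (8, -7, 10), (8, 7, 10)  [2]
  a=9: none
Total reduced forms: 1 + 2 + 2 + 2 + 2 + 2 = 11
h = 11

11


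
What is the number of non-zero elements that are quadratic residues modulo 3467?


For prime p, the number of non-zero quadratic residues is (p-1)/2.
= (3467-1)/2
= 1733

1733


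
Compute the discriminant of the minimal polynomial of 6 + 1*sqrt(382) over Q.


The element 6 + 1*sqrt(382) has minimal polynomial:
x^2 - 12*x - 346
Discriminant = (-12)^2 - 4*(-346)
= 144 + 1384
= 1528

1528


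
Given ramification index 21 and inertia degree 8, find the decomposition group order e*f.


|D_P| = e * f
= 21 * 8
= 168

168


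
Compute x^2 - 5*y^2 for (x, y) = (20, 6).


x^2 - d*y^2
= 20^2 - 5*6^2
= 400 - 180
= 220

220


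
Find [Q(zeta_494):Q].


The degree equals Euler's totient phi(494).
494 = 2 * 13 * 19
phi(494) = 216

216


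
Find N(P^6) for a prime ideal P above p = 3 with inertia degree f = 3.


N(P^a) = p^(a*f)
= 3^(6*3)
= 3^18
= 387420489

387420489


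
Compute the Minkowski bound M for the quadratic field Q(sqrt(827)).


d = 827, d mod 4 = 3, so disc(K) = 4d = 3308; |disc(K)| = 3308
Real quadratic field, so n = 2, s = r2 = 0, r1 = 2
M = (n!/n^n) * (4/pi)^s * sqrt(|disc(K)|) = (2!/2^2) * (4/pi)^0 * sqrt(3308)
= 0.5 * 1.000000 * 57.515215
= 28.7576

28.7576


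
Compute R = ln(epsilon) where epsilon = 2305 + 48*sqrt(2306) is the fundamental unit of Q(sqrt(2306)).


epsilon = 2305 + 48*sqrt(2306)
= 4609.9998
R = ln(4609.9998)
= 8.4360

8.4360


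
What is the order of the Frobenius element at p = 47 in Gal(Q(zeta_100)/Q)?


The Frobenius at p in Gal(Q(zeta_n)/Q) = (Z/nZ)* is the class of p, so its order is ord_100(47), the smallest k >= 1 with 47^k = 1 mod 100.
n = 100 = 2^2 * 5^2, phi(100) = 40; the order divides phi(n).
Divisors of 40: 1, 2, 4, 5, 8, 10, 20, 40
Repeated squaring mod 100: 47^1 = 47, 47^2 = 9, 47^4 = 81, 47^8 = 61, 47^16 = 21, 47^32 = 41
Test divisors in increasing order:
  k=1: 47^1 = 47 mod 100
  k=2: 47^2 = 9 mod 100
  k=4: 47^4 = 81 mod 100
  k=5: 47^5 = 81 * 47 = 7 mod 100
  k=8: 47^8 = 61 mod 100
  k=10: 47^10 = 61 * 9 = 49 mod 100
  k=20: 47^20 = 21 * 81 = 1 mod 100  <- first divisor giving 1
Order = 20

20


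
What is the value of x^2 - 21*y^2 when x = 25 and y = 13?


x^2 - d*y^2
= 25^2 - 21*13^2
= 625 - 3549
= -2924

-2924


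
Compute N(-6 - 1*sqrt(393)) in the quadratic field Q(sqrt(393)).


N(a + b*sqrt(d)) = a^2 - d*b^2
= (-6)^2 - (393)*(-1)^2
= 36 - 393
= -357

-357


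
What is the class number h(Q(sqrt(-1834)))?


K = Q(sqrt(-1834)). d mod 4 = 2, so D = disc(K) = 4d = -7336
h(K) equals the number of primitive reduced positive-definite forms (a, b, c) = a*x^2 + b*x*y + c*y^2 with b^2 - 4ac = D,
where reduced means |b| <= a <= c, with b >= 0 whenever |b| = a or a = c, and primitive means gcd(a, b, c) = 1.
Reduced forces 3a^2 <= |D| = 7336, so 1 <= a <= 49; b must have the parity of D, and c = (b^2 - D)/(4a) must be an integer >= a.
Enumerate a = 1..49, b in [-a, a]:
  a=1: (1, 0, 1834)  [1]
  a=2: (2, 0, 917)  [1]
  a=3..4: none
  a=5: (5, -2, 367), (5, 2, 367)  [2]
  a=6: none
  a=7: (7, 0, 262)  [1]
  a=8..9: none
  a=10: (10, -8, 185), (10, 8, 185)  [2]
  a=11: (11, -10, 169), (11, 10, 169)  [2]
  a=12: none
  a=13: (13, -10, 143), (13, 10, 143)  [2]
  a=14: (14, 0, 131)  [1]
  a=15..16: none
  a=17: (17, -12, 110), (17, 12, 110)  [2]
  a=18: none
  a=19: (19, -6, 97), (19, 6, 97)  [2]
  a=20..21: none
  a=22: (22, -12, 85), (22, 12, 85)  [2]
  a=23: (23, -22, 85), (23, 22, 85)  [2]
  a=24: none
  a=25: (25, -8, 74), (25, 8, 74)  [2]
  a=26: (26, -16, 73), (26, 16, 73)  [2]
  a=27..28: none
  a=29: (29, -28, 70), (29, 28, 70)  [2]
  a=30..33: none
  a=34: (34, -12, 55), (34, 12, 55)  [2]
  a=35: (35, -28, 58), (35, 28, 58)  [2]
  a=36: none
  a=37: (37, -8, 50), (37, 8, 50)  [2]
  a=38: (38, -32, 55), (38, 32, 55)  [2]
  a=39..42: none
  a=43: (43, -24, 46), (43, 24, 46)  [2]
  a=44..49: none
Total reduced forms: 1 + 1 + 2 + 1 + 2 + 2 + 2 + 1 + 2 + 2 + 2 + 2 + 2 + 2 + 2 + 2 + 2 + 2 + 2 + 2 = 36
h = 36

36


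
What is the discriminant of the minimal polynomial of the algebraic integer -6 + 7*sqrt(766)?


The element -6 + 7*sqrt(766) has minimal polynomial:
x^2 + 12*x - 37498
Discriminant = (12)^2 - 4*(-37498)
= 144 + 149992
= 150136

150136


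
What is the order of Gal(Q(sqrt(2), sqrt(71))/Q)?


The 2 square roots of distinct primes are multiplicatively independent over Q,
so [K:Q] = 2^2 and Gal(K/Q) is isomorphic to (Z/2Z)^2.
|Gal| = 2^2 = 4

4


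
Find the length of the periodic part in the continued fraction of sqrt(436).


Run the CF algorithm for sqrt(436).
a_0 = floor(sqrt(436)) = 20; set m_0=0, q_0=1.
Recurrence: m' = q*a - m,  q' = (d - m'^2)/q,  a' = floor((a_0 + m')/q').
  step 1: m=20, q=36, a=1
  step 2: m=16, q=5, a=7
  step 3: m=19, q=15, a=2
  step 4: m=11, q=21, a=1
  step 5: m=10, q=16, a=1
  step 6: m=6, q=25, a=1
  step 7: m=19, q=3, a=13
  step 8: m=20, q=12, a=3
  step 9: m=16, q=15, a=2
  step 10: m=14, q=16, a=2
  step 11: m=18, q=7, a=5
  step 12: m=17, q=21, a=1
  step 13: m=4, q=20, a=1
  step 14: m=16, q=9, a=4
  step 15: m=20, q=4, a=10
  step 16: m=20, q=9, a=4
  step 17: m=16, q=20, a=1
  step 18: m=4, q=21, a=1
  step 19: m=17, q=7, a=5
  step 20: m=18, q=16, a=2
  step 21: m=14, q=15, a=2
  step 22: m=16, q=12, a=3
  step 23: m=20, q=3, a=13
  step 24: m=19, q=25, a=1
  step 25: m=6, q=16, a=1
  step 26: m=10, q=21, a=1
  step 27: m=11, q=15, a=2
  step 28: m=19, q=5, a=7
  step 29: m=16, q=36, a=1
  step 30: m=20, q=1, a=40
a_30 = 2*a_0 = 40, so the period closes here.
sqrt(436) = [20; 1, 7, 2, 1, 1, 1, 13, 3, 2, 2, 5, 1, 1, 4, 10, 4, 1, 1, 5, 2, 2, 3, 13, 1, 1, 1, 2, 7, 1, 40]
Period length = 30

30


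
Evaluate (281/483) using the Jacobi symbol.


Compute (281/483) via quadratic reciprocity:
  reciprocity: (281/483) -> +(483/281)
  reduce: (202/281)
  pull out 2: (2/281) = +1  (since 281 mod 8 = 1)
  reciprocity: (101/281) -> +(281/101)
  reduce: (79/101)
  reciprocity: (79/101) -> +(101/79)
  reduce: (22/79)
  pull out 2: (2/79) = +1  (since 79 mod 8 = 7)
  reciprocity: (11/79) -> -(79/11)
  reduce: (2/11)
  pull out 2: (2/11) = -1  (since 11 mod 8 = 3)
  (1/11) = 1
Product of signs = 1

1


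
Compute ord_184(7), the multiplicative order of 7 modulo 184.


We want ord_184(7), the smallest k >= 1 with 7^k = 1 mod 184.
n = 184 = 2^3 * 23, phi(184) = 88; the order divides phi(n).
Divisors of 88: 1, 2, 4, 8, 11, 22, 44, 88
Repeated squaring mod 184: 7^1 = 7, 7^2 = 49, 7^4 = 9, 7^8 = 81, 7^16 = 121, 7^32 = 105, 7^64 = 169
Test divisors in increasing order:
  k=1: 7^1 = 7 mod 184
  k=2: 7^2 = 49 mod 184
  k=4: 7^4 = 9 mod 184
  k=8: 7^8 = 81 mod 184
  k=11: 7^11 = 81 * 49 * 7 = 183 mod 184
  k=22: 7^22 = 121 * 9 * 49 = 1 mod 184  <- first divisor giving 1
Order = 22

22


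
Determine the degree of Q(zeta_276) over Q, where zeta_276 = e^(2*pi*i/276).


The degree equals Euler's totient phi(276).
276 = 2^2 * 3 * 23
phi(276) = 88

88


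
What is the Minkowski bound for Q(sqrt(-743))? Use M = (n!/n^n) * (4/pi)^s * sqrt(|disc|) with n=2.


d = -743, d mod 4 = 1, so disc(K) = d = -743; |disc(K)| = 743
Imaginary quadratic field, so n = 2, s = r2 = 1, r1 = 0
M = (n!/n^n) * (4/pi)^s * sqrt(|disc(K)|) = (2!/2^2) * (4/pi)^1 * sqrt(743)
= 0.5 * 1.273240 * 27.258026
= 17.3530

17.3530


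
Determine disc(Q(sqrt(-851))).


For K = Q(sqrt(d)) with d squarefree: disc(K) = d if d = 1 mod 4, and disc(K) = 4d if d = 2 or 3 mod 4.
Here d = -851, and d mod 4 = 1.
d = 1 mod 4 (O_K = Z[(1+sqrt(d))/2]), so disc(K) = d = -851

-851


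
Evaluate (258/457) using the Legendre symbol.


p = 457 is prime, so compute (258/457) with the reciprocity algorithm (Jacobi-symbol steps: pull out 2s via (2/n), flip via reciprocity, reduce):
  pull out 2: (2/457) = +1  (since 457 mod 8 = 1)
  reciprocity: (129/457) -> +(457/129)
  reduce: (70/129)
  pull out 2: (2/129) = +1  (since 129 mod 8 = 1)
  reciprocity: (35/129) -> +(129/35)
  reduce: (24/35)
  pull out 2: (2/35) = -1  (since 35 mod 8 = 3)
  pull out 2: (2/35) = -1  (since 35 mod 8 = 3)
  pull out 2: (2/35) = -1  (since 35 mod 8 = 3)
  reciprocity: (3/35) -> -(35/3)
  reduce: (2/3)
  pull out 2: (2/3) = -1  (since 3 mod 8 = 3)
  (1/3) = 1
Product of signs = -1
(258/457) = -1

-1


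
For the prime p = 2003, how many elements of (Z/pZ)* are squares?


For prime p, the number of non-zero quadratic residues is (p-1)/2.
= (2003-1)/2
= 1001

1001


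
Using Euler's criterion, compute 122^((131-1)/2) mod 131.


p = 131 is prime and the exponent is (p-1)/2 = 65, so by Euler's criterion 122^65 = (122/131) = +1 or -1 mod 131.
Compute by square-and-multiply:
  65 = 64 + 1 (binary 1000001)
  Repeated squaring mod 131: 122^1 = 122, 122^2 = 81, 122^4 = 11, 122^8 = 121, 122^16 = 100, 122^32 = 44, 122^64 = 102
  122^65 = 122^64 * 122^1 = 102 * 122 mod 131
    102 * 122 = 12444 = 130 mod 131
  122^65 = 130 mod 131
Result 130 = p - 1 = -1 mod 131: 122 is a quadratic non-residue mod 131. As a residue in [0, p-1] the value is 130.
122^65 mod 131 = 130

130


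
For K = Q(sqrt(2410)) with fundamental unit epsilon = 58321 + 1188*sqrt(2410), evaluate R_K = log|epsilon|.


epsilon = 58321 + 1188*sqrt(2410)
= 116642.0000
R = ln(116642.0000)
= 11.6669

11.6669


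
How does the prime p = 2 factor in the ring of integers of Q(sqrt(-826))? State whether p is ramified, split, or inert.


K = Q(sqrt(-826)). Since d mod 4 = 2, disc(K) = -3304.
Check p | disc: -3304 mod 2 = 0.
p divides disc, so p ramifies: (p) = P^2 with e=2, f=1, g=1.
Therefore p is ramified.

ramified


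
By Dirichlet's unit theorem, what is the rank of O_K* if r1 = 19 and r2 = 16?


By Dirichlet's unit theorem:
rank = r1 + r2 - 1
= 19 + 16 - 1
= 34

34


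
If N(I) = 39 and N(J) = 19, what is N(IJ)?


N(IJ) = N(I) * N(J)
= 39 * 19
= 741

741


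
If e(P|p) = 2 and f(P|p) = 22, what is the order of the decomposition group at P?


|D_P| = e * f
= 2 * 22
= 44

44


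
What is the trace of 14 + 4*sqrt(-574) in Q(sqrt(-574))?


Tr(a + b*sqrt(d)) = (a + b*sqrt(d)) + (a - b*sqrt(d)) = 2a
= 2 * (14)
= 28

28


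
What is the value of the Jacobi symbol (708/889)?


Compute (708/889) via quadratic reciprocity:
  pull out 2: (2/889) = +1  (since 889 mod 8 = 1)
  pull out 2: (2/889) = +1  (since 889 mod 8 = 1)
  reciprocity: (177/889) -> +(889/177)
  reduce: (4/177)
  pull out 2: (2/177) = +1  (since 177 mod 8 = 1)
  pull out 2: (2/177) = +1  (since 177 mod 8 = 1)
  (1/177) = 1
Product of signs = 1

1


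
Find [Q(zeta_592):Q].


The degree equals Euler's totient phi(592).
592 = 2^4 * 37
phi(592) = 288

288


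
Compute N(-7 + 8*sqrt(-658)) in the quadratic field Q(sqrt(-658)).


N(a + b*sqrt(d)) = a^2 - d*b^2
= (-7)^2 - (-658)*(8)^2
= 49 + 42112
= 42161

42161


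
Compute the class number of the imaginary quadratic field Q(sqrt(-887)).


K = Q(sqrt(-887)). d mod 4 = 1, so D = disc(K) = d = -887
h(K) equals the number of primitive reduced positive-definite forms (a, b, c) = a*x^2 + b*x*y + c*y^2 with b^2 - 4ac = D,
where reduced means |b| <= a <= c, with b >= 0 whenever |b| = a or a = c, and primitive means gcd(a, b, c) = 1.
Reduced forces 3a^2 <= |D| = 887, so 1 <= a <= 17; b must have the parity of D, and c = (b^2 - D)/(4a) must be an integer >= a.
Enumerate a = 1..17, b in [-a, a]:
  a=1: (1, 1, 222)  [1]
  a=2: (2, -1, 111), (2, 1, 111)  [2]
  a=3: (3, -1, 74), (3, 1, 74)  [2]
  a=4: (4, -3, 56), (4, 3, 56)  [2]
  a=5: none
  a=6: (6, -5, 38), (6, -1, 37), (6, 1, 37), (6, 5, 38)  [4]
  a=7: (7, -3, 32), (7, 3, 32)  [2]
  a=8: (8, -3, 28), (8, 3, 28)  [2]
  a=9: (9, -7, 26), (9, 7, 26)  [2]
  a=10: none
  a=11: (11, -9, 22), (11, 9, 22)  [2]
  a=12: (12, -11, 21), (12, -5, 19), (12, 5, 19), (12, 11, 21)  [4]
  a=13: (13, -7, 18), (13, 7, 18)  [2]
  a=14: (14, -11, 18), (14, -3, 16), (14, 3, 16), (14, 11, 18)  [4]
  a=15..17: none
Total reduced forms: 1 + 2 + 2 + 2 + 4 + 2 + 2 + 2 + 2 + 4 + 2 + 4 = 29
h = 29

29


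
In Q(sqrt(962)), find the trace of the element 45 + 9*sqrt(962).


Tr(a + b*sqrt(d)) = (a + b*sqrt(d)) + (a - b*sqrt(d)) = 2a
= 2 * (45)
= 90

90


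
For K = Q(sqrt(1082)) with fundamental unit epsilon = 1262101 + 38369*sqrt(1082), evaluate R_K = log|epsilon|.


epsilon = 1262101 + 38369*sqrt(1082)
= 2.5242e+06
R = ln(2.5242e+06)
= 14.7414

14.7414


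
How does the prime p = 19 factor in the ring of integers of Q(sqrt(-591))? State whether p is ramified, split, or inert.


K = Q(sqrt(-591)). Since d mod 4 = 1, disc(K) = -591.
Check p | disc: -591 mod 19 = 17.
p does not divide disc. Compute Legendre symbol (d/p):
17^((19-1)/2) mod 19 = 1
(d/p) = 1, so p splits: (p) = P*P' with e=1, f=1, g=2.
Therefore p is split.

split


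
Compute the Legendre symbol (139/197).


p = 197 is prime, so compute (139/197) with the reciprocity algorithm (Jacobi-symbol steps: pull out 2s via (2/n), flip via reciprocity, reduce):
  reciprocity: (139/197) -> +(197/139)
  reduce: (58/139)
  pull out 2: (2/139) = -1  (since 139 mod 8 = 3)
  reciprocity: (29/139) -> +(139/29)
  reduce: (23/29)
  reciprocity: (23/29) -> +(29/23)
  reduce: (6/23)
  pull out 2: (2/23) = +1  (since 23 mod 8 = 7)
  reciprocity: (3/23) -> -(23/3)
  reduce: (2/3)
  pull out 2: (2/3) = -1  (since 3 mod 8 = 3)
  (1/3) = 1
Product of signs = -1
(139/197) = -1

-1


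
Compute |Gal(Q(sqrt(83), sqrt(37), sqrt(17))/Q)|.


The 3 square roots of distinct primes are multiplicatively independent over Q,
so [K:Q] = 2^3 and Gal(K/Q) is isomorphic to (Z/2Z)^3.
|Gal| = 2^3 = 8

8


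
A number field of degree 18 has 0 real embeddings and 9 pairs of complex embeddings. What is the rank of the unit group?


By Dirichlet's unit theorem:
rank = r1 + r2 - 1
= 0 + 9 - 1
= 8

8


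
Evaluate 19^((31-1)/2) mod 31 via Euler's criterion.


p = 31 is prime and the exponent is (p-1)/2 = 15, so by Euler's criterion 19^15 = (19/31) = +1 or -1 mod 31.
Compute by square-and-multiply:
  15 = 8 + 4 + 2 + 1 (binary 1111)
  Repeated squaring mod 31: 19^1 = 19, 19^2 = 20, 19^4 = 28, 19^8 = 9
  19^15 = 19^8 * 19^4 * 19^2 * 19^1 = 9 * 28 * 20 * 19 mod 31
    9 * 28 = 252 = 4 mod 31
    4 * 20 = 80 = 18 mod 31
    18 * 19 = 342 = 1 mod 31
  19^15 = 1 mod 31
Result 1: 19 is a quadratic residue mod 31.
19^15 mod 31 = 1

1


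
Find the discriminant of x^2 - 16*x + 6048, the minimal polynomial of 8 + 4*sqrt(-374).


The element 8 + 4*sqrt(-374) has minimal polynomial:
x^2 - 16*x + 6048
Discriminant = (-16)^2 - 4*(6048)
= 256 - 24192
= -23936

-23936


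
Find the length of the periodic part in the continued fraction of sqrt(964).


Run the CF algorithm for sqrt(964).
a_0 = floor(sqrt(964)) = 31; set m_0=0, q_0=1.
Recurrence: m' = q*a - m,  q' = (d - m'^2)/q,  a' = floor((a_0 + m')/q').
  step 1: m=31, q=3, a=20
  step 2: m=29, q=41, a=1
  step 3: m=12, q=20, a=2
  step 4: m=28, q=9, a=6
  step 5: m=26, q=32, a=1
  step 6: m=6, q=29, a=1
  step 7: m=23, q=15, a=3
  step 8: m=22, q=32, a=1
  step 9: m=10, q=27, a=1
  step 10: m=17, q=25, a=1
  step 11: m=8, q=36, a=1
  step 12: m=28, q=5, a=11
  step 13: m=27, q=47, a=1
  step 14: m=20, q=12, a=4
  step 15: m=28, q=15, a=3
  step 16: m=17, q=45, a=1
  step 17: m=28, q=4, a=14
  step 18: m=28, q=45, a=1
  step 19: m=17, q=15, a=3
  step 20: m=28, q=12, a=4
  step 21: m=20, q=47, a=1
  step 22: m=27, q=5, a=11
  step 23: m=28, q=36, a=1
  step 24: m=8, q=25, a=1
  step 25: m=17, q=27, a=1
  step 26: m=10, q=32, a=1
  step 27: m=22, q=15, a=3
  step 28: m=23, q=29, a=1
  step 29: m=6, q=32, a=1
  step 30: m=26, q=9, a=6
  step 31: m=28, q=20, a=2
  step 32: m=12, q=41, a=1
  step 33: m=29, q=3, a=20
  step 34: m=31, q=1, a=62
a_34 = 2*a_0 = 62, so the period closes here.
sqrt(964) = [31; 20, 1, 2, 6, 1, 1, 3, 1, 1, 1, 1, 11, 1, 4, 3, 1, 14, 1, 3, 4, 1, 11, 1, 1, 1, 1, 3, 1, 1, 6, 2, 1, 20, 62]
Period length = 34

34


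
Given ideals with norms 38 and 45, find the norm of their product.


N(IJ) = N(I) * N(J)
= 38 * 45
= 1710

1710


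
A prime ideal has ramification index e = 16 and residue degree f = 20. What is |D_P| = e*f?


|D_P| = e * f
= 16 * 20
= 320

320


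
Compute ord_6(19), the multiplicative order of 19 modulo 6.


We want ord_6(19), the smallest k >= 1 with 19^k = 1 mod 6.
n = 6 = 2 * 3, phi(6) = 2; the order divides phi(n).
Divisors of 2: 1, 2
Repeated squaring mod 6: 19^1 = 1, 19^2 = 1
Test divisors in increasing order:
  k=1: 19^1 = 1 mod 6  <- first divisor giving 1
Order = 1

1


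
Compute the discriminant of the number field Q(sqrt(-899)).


For K = Q(sqrt(d)) with d squarefree: disc(K) = d if d = 1 mod 4, and disc(K) = 4d if d = 2 or 3 mod 4.
Here d = -899, and d mod 4 = 1.
d = 1 mod 4 (O_K = Z[(1+sqrt(d))/2]), so disc(K) = d = -899

-899


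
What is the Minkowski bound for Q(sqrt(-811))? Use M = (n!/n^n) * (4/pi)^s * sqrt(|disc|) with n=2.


d = -811, d mod 4 = 1, so disc(K) = d = -811; |disc(K)| = 811
Imaginary quadratic field, so n = 2, s = r2 = 1, r1 = 0
M = (n!/n^n) * (4/pi)^s * sqrt(|disc(K)|) = (2!/2^2) * (4/pi)^1 * sqrt(811)
= 0.5 * 1.273240 * 28.478062
= 18.1297

18.1297


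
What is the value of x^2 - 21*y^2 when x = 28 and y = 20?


x^2 - d*y^2
= 28^2 - 21*20^2
= 784 - 8400
= -7616

-7616


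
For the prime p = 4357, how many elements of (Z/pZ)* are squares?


For prime p, the number of non-zero quadratic residues is (p-1)/2.
= (4357-1)/2
= 2178

2178


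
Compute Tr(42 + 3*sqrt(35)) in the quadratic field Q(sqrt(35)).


Tr(a + b*sqrt(d)) = (a + b*sqrt(d)) + (a - b*sqrt(d)) = 2a
= 2 * (42)
= 84

84


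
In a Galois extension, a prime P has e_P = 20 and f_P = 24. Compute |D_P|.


|D_P| = e * f
= 20 * 24
= 480

480


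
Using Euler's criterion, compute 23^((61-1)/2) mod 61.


p = 61 is prime and the exponent is (p-1)/2 = 30, so by Euler's criterion 23^30 = (23/61) = +1 or -1 mod 61.
Compute by square-and-multiply:
  30 = 16 + 8 + 4 + 2 (binary 11110)
  Repeated squaring mod 61: 23^1 = 23, 23^2 = 41, 23^4 = 34, 23^8 = 58, 23^16 = 9
  23^30 = 23^16 * 23^8 * 23^4 * 23^2 = 9 * 58 * 34 * 41 mod 61
    9 * 58 = 522 = 34 mod 61
    34 * 34 = 1156 = 58 mod 61
    58 * 41 = 2378 = 60 mod 61
  23^30 = 60 mod 61
Result 60 = p - 1 = -1 mod 61: 23 is a quadratic non-residue mod 61. As a residue in [0, p-1] the value is 60.
23^30 mod 61 = 60

60


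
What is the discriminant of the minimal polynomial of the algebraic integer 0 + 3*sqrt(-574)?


The element 0 + 3*sqrt(-574) has minimal polynomial:
x^2 + 0*x + 5166
Discriminant = (0)^2 - 4*(5166)
= 0 - 20664
= -20664

-20664
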